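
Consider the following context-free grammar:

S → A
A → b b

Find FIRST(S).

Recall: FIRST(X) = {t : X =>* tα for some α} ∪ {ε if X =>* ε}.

We compute FIRST(S) using the standard algorithm.
FIRST(A) = {b}
FIRST(S) = {b}
Therefore, FIRST(S) = {b}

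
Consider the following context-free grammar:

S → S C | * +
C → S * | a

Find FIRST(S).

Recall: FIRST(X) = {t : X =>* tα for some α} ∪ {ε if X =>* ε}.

We compute FIRST(S) using the standard algorithm.
FIRST(C) = {*, a}
FIRST(S) = {*}
Therefore, FIRST(S) = {*}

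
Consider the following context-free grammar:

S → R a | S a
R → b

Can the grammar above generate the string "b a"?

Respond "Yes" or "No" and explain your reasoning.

Yes - a valid derivation exists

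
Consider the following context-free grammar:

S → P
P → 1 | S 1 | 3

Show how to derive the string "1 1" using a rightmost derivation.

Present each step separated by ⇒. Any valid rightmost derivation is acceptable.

S ⇒ P ⇒ S 1 ⇒ P 1 ⇒ 1 1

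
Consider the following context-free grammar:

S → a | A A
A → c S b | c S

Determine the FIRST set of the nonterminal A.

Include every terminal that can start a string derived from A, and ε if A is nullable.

We compute FIRST(A) using the standard algorithm.
FIRST(A) = {c}
FIRST(S) = {a, c}
Therefore, FIRST(A) = {c}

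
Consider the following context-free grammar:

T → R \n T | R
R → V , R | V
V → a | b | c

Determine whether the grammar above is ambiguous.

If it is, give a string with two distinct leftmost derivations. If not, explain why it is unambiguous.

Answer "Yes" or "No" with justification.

No - the grammar is unambiguous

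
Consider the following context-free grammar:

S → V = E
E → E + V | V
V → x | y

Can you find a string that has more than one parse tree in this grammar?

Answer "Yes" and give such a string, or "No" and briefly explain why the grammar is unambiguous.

No - the grammar is unambiguous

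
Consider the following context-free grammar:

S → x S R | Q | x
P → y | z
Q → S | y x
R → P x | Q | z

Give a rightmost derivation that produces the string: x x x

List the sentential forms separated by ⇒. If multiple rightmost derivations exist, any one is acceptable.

S ⇒ x S R ⇒ x S Q ⇒ x S S ⇒ x S x ⇒ x x x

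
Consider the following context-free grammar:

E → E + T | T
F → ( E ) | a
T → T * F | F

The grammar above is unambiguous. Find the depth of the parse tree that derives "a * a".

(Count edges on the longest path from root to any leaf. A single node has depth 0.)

4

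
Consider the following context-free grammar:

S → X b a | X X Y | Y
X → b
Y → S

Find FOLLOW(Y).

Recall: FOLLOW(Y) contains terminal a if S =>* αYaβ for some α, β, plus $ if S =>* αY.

We compute FOLLOW(Y) using the standard algorithm.
FOLLOW(S) starts with {$}.
FIRST(S) = {b}
FIRST(X) = {b}
FIRST(Y) = {b}
FOLLOW(S) = {$}
FOLLOW(X) = {b}
FOLLOW(Y) = {$}
Therefore, FOLLOW(Y) = {$}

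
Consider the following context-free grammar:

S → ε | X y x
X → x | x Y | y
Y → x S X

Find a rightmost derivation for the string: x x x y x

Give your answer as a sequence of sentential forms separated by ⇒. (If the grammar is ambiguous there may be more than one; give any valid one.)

S ⇒ X y x ⇒ x Y y x ⇒ x x S X y x ⇒ x x S x y x ⇒ x x x y x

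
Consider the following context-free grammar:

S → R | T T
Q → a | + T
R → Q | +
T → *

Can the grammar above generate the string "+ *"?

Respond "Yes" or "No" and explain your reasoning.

Yes - a valid derivation exists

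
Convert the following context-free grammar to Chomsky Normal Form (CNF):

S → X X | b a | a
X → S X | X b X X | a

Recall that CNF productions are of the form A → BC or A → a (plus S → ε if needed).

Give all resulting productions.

TB → b; TA → a; S → a; X → a; S → X X; S → TB TA; X → S X; X → X X0; X0 → TB X1; X1 → X X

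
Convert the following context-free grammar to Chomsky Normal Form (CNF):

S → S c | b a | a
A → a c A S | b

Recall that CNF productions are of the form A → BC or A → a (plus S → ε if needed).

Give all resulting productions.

TC → c; TB → b; TA → a; S → a; A → b; S → S TC; S → TB TA; A → TA X0; X0 → TC X1; X1 → A S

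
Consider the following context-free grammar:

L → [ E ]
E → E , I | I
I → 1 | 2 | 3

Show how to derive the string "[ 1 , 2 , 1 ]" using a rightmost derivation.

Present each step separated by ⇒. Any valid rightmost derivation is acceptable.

L ⇒ [ E ] ⇒ [ E , I ] ⇒ [ E , 1 ] ⇒ [ E , I , 1 ] ⇒ [ E , 2 , 1 ] ⇒ [ I , 2 , 1 ] ⇒ [ 1 , 2 , 1 ]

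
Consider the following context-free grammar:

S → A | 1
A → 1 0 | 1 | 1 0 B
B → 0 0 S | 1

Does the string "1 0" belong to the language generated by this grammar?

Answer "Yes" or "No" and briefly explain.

Yes - a valid derivation exists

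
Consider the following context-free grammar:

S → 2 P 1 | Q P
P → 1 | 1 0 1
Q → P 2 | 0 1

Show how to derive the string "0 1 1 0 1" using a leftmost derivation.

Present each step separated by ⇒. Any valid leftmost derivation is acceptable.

S ⇒ Q P ⇒ 0 1 P ⇒ 0 1 1 0 1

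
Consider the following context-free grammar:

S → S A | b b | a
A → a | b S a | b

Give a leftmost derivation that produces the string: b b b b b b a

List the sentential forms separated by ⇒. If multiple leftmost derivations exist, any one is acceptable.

S ⇒ S A ⇒ S A A ⇒ b b A A ⇒ b b b A ⇒ b b b b S a ⇒ b b b b b b a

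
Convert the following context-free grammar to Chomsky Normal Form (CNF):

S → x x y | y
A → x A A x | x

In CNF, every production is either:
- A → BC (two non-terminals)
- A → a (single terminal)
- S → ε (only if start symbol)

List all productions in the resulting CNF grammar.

TX → x; TY → y; S → y; A → x; S → TX X0; X0 → TX TY; A → TX X1; X1 → A X2; X2 → A TX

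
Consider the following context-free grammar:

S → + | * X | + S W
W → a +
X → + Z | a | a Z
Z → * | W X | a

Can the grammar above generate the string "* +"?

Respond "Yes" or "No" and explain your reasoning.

No - no valid derivation exists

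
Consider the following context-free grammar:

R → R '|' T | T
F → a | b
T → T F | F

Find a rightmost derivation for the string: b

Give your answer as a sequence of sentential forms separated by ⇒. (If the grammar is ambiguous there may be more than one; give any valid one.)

R ⇒ T ⇒ F ⇒ b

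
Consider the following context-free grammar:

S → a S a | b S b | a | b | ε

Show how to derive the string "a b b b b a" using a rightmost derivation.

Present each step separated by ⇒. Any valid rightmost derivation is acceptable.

S ⇒ a S a ⇒ a b S b a ⇒ a b b S b b a ⇒ a b b b b a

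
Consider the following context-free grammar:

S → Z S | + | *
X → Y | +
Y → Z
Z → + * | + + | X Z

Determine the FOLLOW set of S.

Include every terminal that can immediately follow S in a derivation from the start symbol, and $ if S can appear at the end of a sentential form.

We compute FOLLOW(S) using the standard algorithm.
FOLLOW(S) starts with {$}.
FIRST(S) = {*, +}
FIRST(X) = {+}
FIRST(Y) = {+}
FIRST(Z) = {+}
FOLLOW(S) = {$}
FOLLOW(X) = {+}
FOLLOW(Y) = {+}
FOLLOW(Z) = {*, +}
Therefore, FOLLOW(S) = {$}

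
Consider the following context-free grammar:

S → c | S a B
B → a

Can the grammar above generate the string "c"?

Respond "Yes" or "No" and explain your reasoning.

Yes - a valid derivation exists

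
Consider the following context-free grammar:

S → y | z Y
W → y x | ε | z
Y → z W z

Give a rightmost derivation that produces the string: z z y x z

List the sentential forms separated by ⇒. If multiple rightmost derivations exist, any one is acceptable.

S ⇒ z Y ⇒ z z W z ⇒ z z y x z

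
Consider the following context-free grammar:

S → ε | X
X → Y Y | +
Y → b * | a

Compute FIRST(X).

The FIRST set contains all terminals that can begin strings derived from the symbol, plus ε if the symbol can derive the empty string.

We compute FIRST(X) using the standard algorithm.
FIRST(S) = {+, a, b, ε}
FIRST(X) = {+, a, b}
FIRST(Y) = {a, b}
Therefore, FIRST(X) = {+, a, b}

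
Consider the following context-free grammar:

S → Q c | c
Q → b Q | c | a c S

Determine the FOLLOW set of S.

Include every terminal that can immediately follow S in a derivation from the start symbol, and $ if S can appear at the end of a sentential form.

We compute FOLLOW(S) using the standard algorithm.
FOLLOW(S) starts with {$}.
FIRST(Q) = {a, b, c}
FIRST(S) = {a, b, c}
FOLLOW(Q) = {c}
FOLLOW(S) = {$, c}
Therefore, FOLLOW(S) = {$, c}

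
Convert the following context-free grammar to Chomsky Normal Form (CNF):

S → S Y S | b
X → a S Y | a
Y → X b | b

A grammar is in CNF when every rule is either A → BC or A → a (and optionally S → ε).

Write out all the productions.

S → b; TA → a; X → a; TB → b; Y → b; S → S X0; X0 → Y S; X → TA X1; X1 → S Y; Y → X TB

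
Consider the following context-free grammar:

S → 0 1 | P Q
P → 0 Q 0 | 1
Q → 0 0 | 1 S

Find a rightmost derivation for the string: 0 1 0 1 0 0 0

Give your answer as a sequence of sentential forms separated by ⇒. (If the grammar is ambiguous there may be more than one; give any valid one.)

S ⇒ P Q ⇒ P 0 0 ⇒ 0 Q 0 0 0 ⇒ 0 1 S 0 0 0 ⇒ 0 1 0 1 0 0 0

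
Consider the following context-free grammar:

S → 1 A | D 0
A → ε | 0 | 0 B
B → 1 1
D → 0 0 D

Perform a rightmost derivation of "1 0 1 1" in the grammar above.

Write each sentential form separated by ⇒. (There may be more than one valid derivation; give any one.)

S ⇒ 1 A ⇒ 1 0 B ⇒ 1 0 1 1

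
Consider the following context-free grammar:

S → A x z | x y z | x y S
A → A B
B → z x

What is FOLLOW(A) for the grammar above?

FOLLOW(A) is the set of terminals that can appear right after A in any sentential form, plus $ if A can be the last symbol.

We compute FOLLOW(A) using the standard algorithm.
FOLLOW(S) starts with {$}.
FIRST(A) = {}
FIRST(B) = {z}
FIRST(S) = {x}
FOLLOW(A) = {x, z}
FOLLOW(B) = {x, z}
FOLLOW(S) = {$}
Therefore, FOLLOW(A) = {x, z}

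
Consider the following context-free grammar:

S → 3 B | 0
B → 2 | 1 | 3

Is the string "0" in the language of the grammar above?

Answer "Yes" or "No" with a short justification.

Yes - a valid derivation exists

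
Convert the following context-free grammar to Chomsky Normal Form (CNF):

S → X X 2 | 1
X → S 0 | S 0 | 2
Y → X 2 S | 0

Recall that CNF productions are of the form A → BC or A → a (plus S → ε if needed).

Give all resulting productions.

T2 → 2; S → 1; T0 → 0; X → 2; Y → 0; S → X X0; X0 → X T2; X → S T0; X → S T0; Y → X X1; X1 → T2 S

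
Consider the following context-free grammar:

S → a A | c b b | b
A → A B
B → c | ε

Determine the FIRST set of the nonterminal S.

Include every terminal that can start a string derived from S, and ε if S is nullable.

We compute FIRST(S) using the standard algorithm.
FIRST(A) = {}
FIRST(B) = {c, ε}
FIRST(S) = {a, b, c}
Therefore, FIRST(S) = {a, b, c}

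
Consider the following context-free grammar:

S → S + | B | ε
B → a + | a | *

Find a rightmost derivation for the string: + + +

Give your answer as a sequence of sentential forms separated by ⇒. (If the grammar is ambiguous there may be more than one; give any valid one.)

S ⇒ S + ⇒ S + + ⇒ S + + + ⇒ + + +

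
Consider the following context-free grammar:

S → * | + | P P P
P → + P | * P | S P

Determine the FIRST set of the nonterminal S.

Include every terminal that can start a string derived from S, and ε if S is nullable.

We compute FIRST(S) using the standard algorithm.
FIRST(P) = {*, +}
FIRST(S) = {*, +}
Therefore, FIRST(S) = {*, +}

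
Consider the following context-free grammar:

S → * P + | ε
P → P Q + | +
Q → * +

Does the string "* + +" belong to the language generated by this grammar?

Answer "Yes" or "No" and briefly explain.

Yes - a valid derivation exists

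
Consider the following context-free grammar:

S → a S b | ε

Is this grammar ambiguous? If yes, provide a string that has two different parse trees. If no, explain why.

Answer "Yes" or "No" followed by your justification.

No - the grammar is unambiguous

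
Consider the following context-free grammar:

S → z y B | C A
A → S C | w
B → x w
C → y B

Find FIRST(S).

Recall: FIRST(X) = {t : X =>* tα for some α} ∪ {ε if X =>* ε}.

We compute FIRST(S) using the standard algorithm.
FIRST(A) = {w, y, z}
FIRST(B) = {x}
FIRST(C) = {y}
FIRST(S) = {y, z}
Therefore, FIRST(S) = {y, z}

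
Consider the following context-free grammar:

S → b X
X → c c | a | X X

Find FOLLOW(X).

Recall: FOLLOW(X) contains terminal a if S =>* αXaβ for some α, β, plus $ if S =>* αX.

We compute FOLLOW(X) using the standard algorithm.
FOLLOW(S) starts with {$}.
FIRST(S) = {b}
FIRST(X) = {a, c}
FOLLOW(S) = {$}
FOLLOW(X) = {$, a, c}
Therefore, FOLLOW(X) = {$, a, c}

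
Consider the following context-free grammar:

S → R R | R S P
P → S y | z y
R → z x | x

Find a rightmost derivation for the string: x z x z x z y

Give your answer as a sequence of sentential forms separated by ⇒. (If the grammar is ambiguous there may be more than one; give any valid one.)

S ⇒ R S P ⇒ R S z y ⇒ R R R z y ⇒ R R z x z y ⇒ R z x z x z y ⇒ x z x z x z y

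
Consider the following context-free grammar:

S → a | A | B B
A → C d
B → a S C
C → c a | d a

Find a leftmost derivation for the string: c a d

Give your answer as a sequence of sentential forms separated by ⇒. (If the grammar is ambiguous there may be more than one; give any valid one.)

S ⇒ A ⇒ C d ⇒ c a d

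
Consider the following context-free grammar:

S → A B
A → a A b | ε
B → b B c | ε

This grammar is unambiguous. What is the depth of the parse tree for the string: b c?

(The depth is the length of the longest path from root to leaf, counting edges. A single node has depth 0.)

3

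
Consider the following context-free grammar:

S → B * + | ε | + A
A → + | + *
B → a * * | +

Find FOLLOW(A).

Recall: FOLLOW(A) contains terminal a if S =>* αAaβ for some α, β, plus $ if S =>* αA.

We compute FOLLOW(A) using the standard algorithm.
FOLLOW(S) starts with {$}.
FIRST(A) = {+}
FIRST(B) = {+, a}
FIRST(S) = {+, a, ε}
FOLLOW(A) = {$}
FOLLOW(B) = {*}
FOLLOW(S) = {$}
Therefore, FOLLOW(A) = {$}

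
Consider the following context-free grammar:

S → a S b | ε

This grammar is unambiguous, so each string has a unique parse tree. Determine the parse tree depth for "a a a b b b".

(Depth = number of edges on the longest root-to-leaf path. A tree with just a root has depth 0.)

4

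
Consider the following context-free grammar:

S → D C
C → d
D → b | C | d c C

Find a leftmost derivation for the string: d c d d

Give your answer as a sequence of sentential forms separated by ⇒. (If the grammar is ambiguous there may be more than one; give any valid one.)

S ⇒ D C ⇒ d c C C ⇒ d c d C ⇒ d c d d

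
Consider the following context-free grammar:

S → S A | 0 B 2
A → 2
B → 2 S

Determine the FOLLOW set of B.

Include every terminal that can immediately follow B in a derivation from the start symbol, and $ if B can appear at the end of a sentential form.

We compute FOLLOW(B) using the standard algorithm.
FOLLOW(S) starts with {$}.
FIRST(A) = {2}
FIRST(B) = {2}
FIRST(S) = {0}
FOLLOW(A) = {$, 2}
FOLLOW(B) = {2}
FOLLOW(S) = {$, 2}
Therefore, FOLLOW(B) = {2}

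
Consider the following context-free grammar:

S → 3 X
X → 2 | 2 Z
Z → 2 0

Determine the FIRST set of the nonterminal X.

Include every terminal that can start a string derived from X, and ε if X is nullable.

We compute FIRST(X) using the standard algorithm.
FIRST(S) = {3}
FIRST(X) = {2}
FIRST(Z) = {2}
Therefore, FIRST(X) = {2}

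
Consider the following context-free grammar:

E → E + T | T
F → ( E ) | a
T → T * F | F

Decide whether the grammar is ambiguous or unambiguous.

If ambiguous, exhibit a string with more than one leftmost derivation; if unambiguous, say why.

Unambiguous - every string in the language has a unique leftmost derivation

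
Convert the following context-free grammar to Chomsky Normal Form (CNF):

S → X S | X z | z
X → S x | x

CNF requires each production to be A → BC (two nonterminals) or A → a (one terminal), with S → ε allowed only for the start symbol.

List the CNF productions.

TZ → z; S → z; TX → x; X → x; S → X S; S → X TZ; X → S TX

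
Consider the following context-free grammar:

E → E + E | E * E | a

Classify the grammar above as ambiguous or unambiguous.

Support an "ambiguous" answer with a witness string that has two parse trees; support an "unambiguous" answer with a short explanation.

Ambiguous - the string 'a * a * a * a * a' has two distinct parse trees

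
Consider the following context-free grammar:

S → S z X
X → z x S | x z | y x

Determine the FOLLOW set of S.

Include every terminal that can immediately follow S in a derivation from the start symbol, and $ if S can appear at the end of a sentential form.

We compute FOLLOW(S) using the standard algorithm.
FOLLOW(S) starts with {$}.
FIRST(S) = {}
FIRST(X) = {x, y, z}
FOLLOW(S) = {$, z}
FOLLOW(X) = {$, z}
Therefore, FOLLOW(S) = {$, z}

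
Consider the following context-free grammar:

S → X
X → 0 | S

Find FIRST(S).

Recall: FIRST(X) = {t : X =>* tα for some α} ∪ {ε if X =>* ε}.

We compute FIRST(S) using the standard algorithm.
FIRST(S) = {0}
FIRST(X) = {0}
Therefore, FIRST(S) = {0}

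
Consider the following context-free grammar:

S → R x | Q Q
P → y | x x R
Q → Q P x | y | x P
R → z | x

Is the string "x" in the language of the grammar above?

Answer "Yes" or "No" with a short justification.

No - no valid derivation exists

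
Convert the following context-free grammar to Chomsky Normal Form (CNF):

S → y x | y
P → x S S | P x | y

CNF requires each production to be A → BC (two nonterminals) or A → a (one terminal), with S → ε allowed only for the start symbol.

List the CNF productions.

TY → y; TX → x; S → y; P → y; S → TY TX; P → TX X0; X0 → S S; P → P TX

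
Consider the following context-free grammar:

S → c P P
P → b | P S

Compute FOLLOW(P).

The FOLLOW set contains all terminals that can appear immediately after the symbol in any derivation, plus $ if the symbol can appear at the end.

We compute FOLLOW(P) using the standard algorithm.
FOLLOW(S) starts with {$}.
FIRST(P) = {b}
FIRST(S) = {c}
FOLLOW(P) = {$, b, c}
FOLLOW(S) = {$, b, c}
Therefore, FOLLOW(P) = {$, b, c}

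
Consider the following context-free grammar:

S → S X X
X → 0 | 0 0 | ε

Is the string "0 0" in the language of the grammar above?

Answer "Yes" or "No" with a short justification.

No - no valid derivation exists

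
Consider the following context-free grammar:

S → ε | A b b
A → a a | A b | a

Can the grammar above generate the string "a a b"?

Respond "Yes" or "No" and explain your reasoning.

No - no valid derivation exists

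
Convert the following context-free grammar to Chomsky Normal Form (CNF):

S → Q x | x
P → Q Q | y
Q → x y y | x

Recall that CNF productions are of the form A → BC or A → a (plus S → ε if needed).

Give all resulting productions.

TX → x; S → x; P → y; TY → y; Q → x; S → Q TX; P → Q Q; Q → TX X0; X0 → TY TY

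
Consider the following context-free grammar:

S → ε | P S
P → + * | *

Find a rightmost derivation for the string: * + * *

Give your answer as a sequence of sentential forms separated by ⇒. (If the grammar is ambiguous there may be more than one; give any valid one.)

S ⇒ P S ⇒ P P S ⇒ P P P S ⇒ P P P ⇒ P P * ⇒ P + * * ⇒ * + * *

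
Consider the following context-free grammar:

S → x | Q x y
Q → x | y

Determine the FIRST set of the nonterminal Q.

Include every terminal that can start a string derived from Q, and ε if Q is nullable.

We compute FIRST(Q) using the standard algorithm.
FIRST(Q) = {x, y}
FIRST(S) = {x, y}
Therefore, FIRST(Q) = {x, y}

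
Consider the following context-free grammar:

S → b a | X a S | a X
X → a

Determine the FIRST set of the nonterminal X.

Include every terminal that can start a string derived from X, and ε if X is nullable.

We compute FIRST(X) using the standard algorithm.
FIRST(S) = {a, b}
FIRST(X) = {a}
Therefore, FIRST(X) = {a}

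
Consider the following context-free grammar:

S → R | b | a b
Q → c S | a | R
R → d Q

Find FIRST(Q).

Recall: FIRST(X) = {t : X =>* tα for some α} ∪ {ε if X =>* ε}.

We compute FIRST(Q) using the standard algorithm.
FIRST(Q) = {a, c, d}
FIRST(R) = {d}
FIRST(S) = {a, b, d}
Therefore, FIRST(Q) = {a, c, d}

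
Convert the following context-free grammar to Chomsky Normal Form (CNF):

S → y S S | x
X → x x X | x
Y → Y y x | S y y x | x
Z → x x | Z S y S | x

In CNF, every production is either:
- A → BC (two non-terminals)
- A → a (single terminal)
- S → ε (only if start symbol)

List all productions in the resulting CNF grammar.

TY → y; S → x; TX → x; X → x; Y → x; Z → x; S → TY X0; X0 → S S; X → TX X1; X1 → TX X; Y → Y X2; X2 → TY TX; Y → S X3; X3 → TY X4; X4 → TY TX; Z → TX TX; Z → Z X5; X5 → S X6; X6 → TY S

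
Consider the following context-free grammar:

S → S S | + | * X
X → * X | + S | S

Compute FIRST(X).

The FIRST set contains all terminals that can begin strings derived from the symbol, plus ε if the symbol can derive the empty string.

We compute FIRST(X) using the standard algorithm.
FIRST(S) = {*, +}
FIRST(X) = {*, +}
Therefore, FIRST(X) = {*, +}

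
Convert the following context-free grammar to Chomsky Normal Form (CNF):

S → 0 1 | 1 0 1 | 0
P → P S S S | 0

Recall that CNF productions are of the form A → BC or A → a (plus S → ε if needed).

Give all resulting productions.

T0 → 0; T1 → 1; S → 0; P → 0; S → T0 T1; S → T1 X0; X0 → T0 T1; P → P X1; X1 → S X2; X2 → S S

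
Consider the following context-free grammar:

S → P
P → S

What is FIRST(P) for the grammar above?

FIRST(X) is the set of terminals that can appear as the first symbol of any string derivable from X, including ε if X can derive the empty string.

We compute FIRST(P) using the standard algorithm.
FIRST(P) = {}
FIRST(S) = {}
Therefore, FIRST(P) = {}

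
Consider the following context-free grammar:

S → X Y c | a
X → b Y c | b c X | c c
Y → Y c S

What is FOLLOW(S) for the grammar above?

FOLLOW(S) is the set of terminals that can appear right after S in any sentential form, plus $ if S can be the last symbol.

We compute FOLLOW(S) using the standard algorithm.
FOLLOW(S) starts with {$}.
FIRST(S) = {a, b, c}
FIRST(X) = {b, c}
FIRST(Y) = {}
FOLLOW(S) = {$, c}
FOLLOW(X) = {}
FOLLOW(Y) = {c}
Therefore, FOLLOW(S) = {$, c}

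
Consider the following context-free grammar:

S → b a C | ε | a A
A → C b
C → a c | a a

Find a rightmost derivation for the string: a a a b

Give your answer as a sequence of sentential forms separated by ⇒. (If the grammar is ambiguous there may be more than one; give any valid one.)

S ⇒ a A ⇒ a C b ⇒ a a a b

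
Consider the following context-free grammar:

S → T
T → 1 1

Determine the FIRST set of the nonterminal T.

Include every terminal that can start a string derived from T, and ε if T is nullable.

We compute FIRST(T) using the standard algorithm.
FIRST(S) = {1}
FIRST(T) = {1}
Therefore, FIRST(T) = {1}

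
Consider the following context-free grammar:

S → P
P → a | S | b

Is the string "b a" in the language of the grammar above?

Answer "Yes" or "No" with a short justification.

No - no valid derivation exists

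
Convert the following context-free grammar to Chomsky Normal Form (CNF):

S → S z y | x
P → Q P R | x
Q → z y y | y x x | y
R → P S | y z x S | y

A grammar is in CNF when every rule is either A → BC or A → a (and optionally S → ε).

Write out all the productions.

TZ → z; TY → y; S → x; P → x; TX → x; Q → y; R → y; S → S X0; X0 → TZ TY; P → Q X1; X1 → P R; Q → TZ X2; X2 → TY TY; Q → TY X3; X3 → TX TX; R → P S; R → TY X4; X4 → TZ X5; X5 → TX S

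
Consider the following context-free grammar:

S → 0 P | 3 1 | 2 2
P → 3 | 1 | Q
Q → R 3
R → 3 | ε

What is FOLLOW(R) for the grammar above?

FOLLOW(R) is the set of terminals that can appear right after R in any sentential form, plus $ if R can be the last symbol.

We compute FOLLOW(R) using the standard algorithm.
FOLLOW(S) starts with {$}.
FIRST(P) = {1, 3}
FIRST(Q) = {3}
FIRST(R) = {3, ε}
FIRST(S) = {0, 2, 3}
FOLLOW(P) = {$}
FOLLOW(Q) = {$}
FOLLOW(R) = {3}
FOLLOW(S) = {$}
Therefore, FOLLOW(R) = {3}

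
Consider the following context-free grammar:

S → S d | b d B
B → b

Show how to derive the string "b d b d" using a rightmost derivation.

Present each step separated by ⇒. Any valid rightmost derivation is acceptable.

S ⇒ S d ⇒ b d B d ⇒ b d b d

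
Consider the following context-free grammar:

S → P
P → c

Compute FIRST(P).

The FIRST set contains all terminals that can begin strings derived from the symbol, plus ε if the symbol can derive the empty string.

We compute FIRST(P) using the standard algorithm.
FIRST(P) = {c}
FIRST(S) = {c}
Therefore, FIRST(P) = {c}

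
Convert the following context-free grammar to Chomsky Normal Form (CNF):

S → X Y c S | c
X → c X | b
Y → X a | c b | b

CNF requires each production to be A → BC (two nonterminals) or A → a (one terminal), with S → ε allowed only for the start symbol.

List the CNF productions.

TC → c; S → c; X → b; TA → a; TB → b; Y → b; S → X X0; X0 → Y X1; X1 → TC S; X → TC X; Y → X TA; Y → TC TB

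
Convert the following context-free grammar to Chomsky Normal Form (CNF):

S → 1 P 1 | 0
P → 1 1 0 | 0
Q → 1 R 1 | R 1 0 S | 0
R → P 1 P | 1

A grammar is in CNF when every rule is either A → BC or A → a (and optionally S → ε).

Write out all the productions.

T1 → 1; S → 0; T0 → 0; P → 0; Q → 0; R → 1; S → T1 X0; X0 → P T1; P → T1 X1; X1 → T1 T0; Q → T1 X2; X2 → R T1; Q → R X3; X3 → T1 X4; X4 → T0 S; R → P X5; X5 → T1 P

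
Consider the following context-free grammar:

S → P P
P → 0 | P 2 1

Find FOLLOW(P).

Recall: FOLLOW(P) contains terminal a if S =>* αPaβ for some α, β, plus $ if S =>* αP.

We compute FOLLOW(P) using the standard algorithm.
FOLLOW(S) starts with {$}.
FIRST(P) = {0}
FIRST(S) = {0}
FOLLOW(P) = {$, 0, 2}
FOLLOW(S) = {$}
Therefore, FOLLOW(P) = {$, 0, 2}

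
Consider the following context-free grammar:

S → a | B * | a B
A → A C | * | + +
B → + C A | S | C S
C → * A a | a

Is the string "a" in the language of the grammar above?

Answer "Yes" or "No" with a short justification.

Yes - a valid derivation exists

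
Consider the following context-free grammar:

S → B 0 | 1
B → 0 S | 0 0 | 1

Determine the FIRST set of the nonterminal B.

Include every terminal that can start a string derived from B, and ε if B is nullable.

We compute FIRST(B) using the standard algorithm.
FIRST(B) = {0, 1}
FIRST(S) = {0, 1}
Therefore, FIRST(B) = {0, 1}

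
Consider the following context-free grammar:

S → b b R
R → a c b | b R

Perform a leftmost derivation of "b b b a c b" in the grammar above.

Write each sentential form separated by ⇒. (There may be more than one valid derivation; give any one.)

S ⇒ b b R ⇒ b b b R ⇒ b b b a c b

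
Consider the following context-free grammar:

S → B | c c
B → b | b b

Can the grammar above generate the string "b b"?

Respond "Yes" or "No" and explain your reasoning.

Yes - a valid derivation exists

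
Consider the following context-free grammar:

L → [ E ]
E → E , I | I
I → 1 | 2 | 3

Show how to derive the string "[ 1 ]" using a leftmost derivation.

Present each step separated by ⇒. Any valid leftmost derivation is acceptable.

L ⇒ [ E ] ⇒ [ I ] ⇒ [ 1 ]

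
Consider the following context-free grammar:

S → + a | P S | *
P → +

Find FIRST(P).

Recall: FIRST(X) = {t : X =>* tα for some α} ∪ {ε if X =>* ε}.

We compute FIRST(P) using the standard algorithm.
FIRST(P) = {+}
FIRST(S) = {*, +}
Therefore, FIRST(P) = {+}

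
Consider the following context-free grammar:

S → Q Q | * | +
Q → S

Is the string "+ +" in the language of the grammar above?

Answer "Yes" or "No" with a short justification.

Yes - a valid derivation exists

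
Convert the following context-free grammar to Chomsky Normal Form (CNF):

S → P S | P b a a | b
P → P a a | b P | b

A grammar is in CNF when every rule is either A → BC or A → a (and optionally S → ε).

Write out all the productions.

TB → b; TA → a; S → b; P → b; S → P S; S → P X0; X0 → TB X1; X1 → TA TA; P → P X2; X2 → TA TA; P → TB P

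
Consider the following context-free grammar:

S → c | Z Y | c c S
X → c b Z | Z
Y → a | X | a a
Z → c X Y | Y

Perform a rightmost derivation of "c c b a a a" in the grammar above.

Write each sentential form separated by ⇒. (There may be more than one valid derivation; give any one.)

S ⇒ Z Y ⇒ Z a ⇒ c X Y a ⇒ c X a a ⇒ c c b Z a a ⇒ c c b Y a a ⇒ c c b a a a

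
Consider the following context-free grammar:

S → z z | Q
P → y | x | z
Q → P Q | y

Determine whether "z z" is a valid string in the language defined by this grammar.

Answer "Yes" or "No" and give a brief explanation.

Yes - a valid derivation exists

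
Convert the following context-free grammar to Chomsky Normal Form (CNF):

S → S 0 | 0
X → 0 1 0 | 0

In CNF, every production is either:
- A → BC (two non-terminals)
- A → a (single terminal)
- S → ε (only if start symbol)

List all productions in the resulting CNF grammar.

T0 → 0; S → 0; T1 → 1; X → 0; S → S T0; X → T0 X0; X0 → T1 T0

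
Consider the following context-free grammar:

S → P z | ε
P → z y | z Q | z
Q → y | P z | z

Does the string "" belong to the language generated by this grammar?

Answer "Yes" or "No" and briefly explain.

Yes - a valid derivation exists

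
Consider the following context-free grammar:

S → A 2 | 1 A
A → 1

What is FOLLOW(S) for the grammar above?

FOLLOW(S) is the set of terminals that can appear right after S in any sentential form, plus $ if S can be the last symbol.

We compute FOLLOW(S) using the standard algorithm.
FOLLOW(S) starts with {$}.
FIRST(A) = {1}
FIRST(S) = {1}
FOLLOW(A) = {$, 2}
FOLLOW(S) = {$}
Therefore, FOLLOW(S) = {$}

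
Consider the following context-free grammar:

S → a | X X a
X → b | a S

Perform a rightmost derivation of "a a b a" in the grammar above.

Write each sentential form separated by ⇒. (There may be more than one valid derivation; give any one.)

S ⇒ X X a ⇒ X b a ⇒ a S b a ⇒ a a b a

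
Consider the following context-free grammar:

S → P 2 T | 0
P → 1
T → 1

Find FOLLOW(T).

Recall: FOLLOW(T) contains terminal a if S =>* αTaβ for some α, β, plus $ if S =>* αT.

We compute FOLLOW(T) using the standard algorithm.
FOLLOW(S) starts with {$}.
FIRST(P) = {1}
FIRST(S) = {0, 1}
FIRST(T) = {1}
FOLLOW(P) = {2}
FOLLOW(S) = {$}
FOLLOW(T) = {$}
Therefore, FOLLOW(T) = {$}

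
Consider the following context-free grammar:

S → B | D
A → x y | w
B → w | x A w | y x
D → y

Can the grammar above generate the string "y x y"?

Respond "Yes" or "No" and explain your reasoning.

No - no valid derivation exists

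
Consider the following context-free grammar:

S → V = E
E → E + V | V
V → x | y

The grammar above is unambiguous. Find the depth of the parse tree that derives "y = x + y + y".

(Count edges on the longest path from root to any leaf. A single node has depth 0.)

5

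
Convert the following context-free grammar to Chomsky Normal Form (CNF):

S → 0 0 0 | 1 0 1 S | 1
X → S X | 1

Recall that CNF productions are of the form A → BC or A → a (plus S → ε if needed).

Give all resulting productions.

T0 → 0; T1 → 1; S → 1; X → 1; S → T0 X0; X0 → T0 T0; S → T1 X1; X1 → T0 X2; X2 → T1 S; X → S X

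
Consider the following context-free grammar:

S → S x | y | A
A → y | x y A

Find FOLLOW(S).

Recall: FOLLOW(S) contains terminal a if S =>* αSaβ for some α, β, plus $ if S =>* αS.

We compute FOLLOW(S) using the standard algorithm.
FOLLOW(S) starts with {$}.
FIRST(A) = {x, y}
FIRST(S) = {x, y}
FOLLOW(A) = {$, x}
FOLLOW(S) = {$, x}
Therefore, FOLLOW(S) = {$, x}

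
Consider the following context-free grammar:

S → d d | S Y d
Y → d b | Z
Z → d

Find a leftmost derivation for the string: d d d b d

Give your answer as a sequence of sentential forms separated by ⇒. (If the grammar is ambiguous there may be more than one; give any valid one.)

S ⇒ S Y d ⇒ d d Y d ⇒ d d d b d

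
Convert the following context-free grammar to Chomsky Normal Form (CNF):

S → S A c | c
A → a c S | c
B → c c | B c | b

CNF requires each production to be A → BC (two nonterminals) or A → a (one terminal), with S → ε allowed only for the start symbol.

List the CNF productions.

TC → c; S → c; TA → a; A → c; B → b; S → S X0; X0 → A TC; A → TA X1; X1 → TC S; B → TC TC; B → B TC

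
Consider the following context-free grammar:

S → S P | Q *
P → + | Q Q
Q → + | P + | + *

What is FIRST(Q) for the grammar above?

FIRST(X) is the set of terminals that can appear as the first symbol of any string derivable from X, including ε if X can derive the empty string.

We compute FIRST(Q) using the standard algorithm.
FIRST(P) = {+}
FIRST(Q) = {+}
FIRST(S) = {+}
Therefore, FIRST(Q) = {+}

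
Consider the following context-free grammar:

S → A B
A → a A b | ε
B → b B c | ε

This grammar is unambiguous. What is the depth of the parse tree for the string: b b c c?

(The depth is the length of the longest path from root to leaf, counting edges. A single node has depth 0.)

4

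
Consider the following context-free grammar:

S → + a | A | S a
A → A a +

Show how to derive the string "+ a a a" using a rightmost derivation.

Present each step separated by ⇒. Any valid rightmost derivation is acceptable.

S ⇒ S a ⇒ S a a ⇒ + a a a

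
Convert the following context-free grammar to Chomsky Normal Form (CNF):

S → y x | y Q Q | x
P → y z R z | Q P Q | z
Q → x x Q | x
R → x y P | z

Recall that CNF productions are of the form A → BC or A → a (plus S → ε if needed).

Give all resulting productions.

TY → y; TX → x; S → x; TZ → z; P → z; Q → x; R → z; S → TY TX; S → TY X0; X0 → Q Q; P → TY X1; X1 → TZ X2; X2 → R TZ; P → Q X3; X3 → P Q; Q → TX X4; X4 → TX Q; R → TX X5; X5 → TY P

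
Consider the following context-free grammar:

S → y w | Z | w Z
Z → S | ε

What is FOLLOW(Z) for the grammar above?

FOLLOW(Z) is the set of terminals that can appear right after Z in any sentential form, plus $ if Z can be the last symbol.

We compute FOLLOW(Z) using the standard algorithm.
FOLLOW(S) starts with {$}.
FIRST(S) = {w, y, ε}
FIRST(Z) = {w, y, ε}
FOLLOW(S) = {$}
FOLLOW(Z) = {$}
Therefore, FOLLOW(Z) = {$}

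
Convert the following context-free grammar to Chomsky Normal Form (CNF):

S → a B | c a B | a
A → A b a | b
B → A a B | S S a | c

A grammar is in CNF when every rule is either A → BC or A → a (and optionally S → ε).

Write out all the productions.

TA → a; TC → c; S → a; TB → b; A → b; B → c; S → TA B; S → TC X0; X0 → TA B; A → A X1; X1 → TB TA; B → A X2; X2 → TA B; B → S X3; X3 → S TA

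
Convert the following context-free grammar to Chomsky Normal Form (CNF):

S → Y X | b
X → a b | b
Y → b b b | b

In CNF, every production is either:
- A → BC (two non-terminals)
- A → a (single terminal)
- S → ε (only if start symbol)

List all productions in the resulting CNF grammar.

S → b; TA → a; TB → b; X → b; Y → b; S → Y X; X → TA TB; Y → TB X0; X0 → TB TB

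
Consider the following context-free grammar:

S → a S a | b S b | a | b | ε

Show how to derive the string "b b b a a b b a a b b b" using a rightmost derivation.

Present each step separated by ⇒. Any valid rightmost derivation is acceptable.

S ⇒ b S b ⇒ b b S b b ⇒ b b b S b b b ⇒ b b b a S a b b b ⇒ b b b a a S a a b b b ⇒ b b b a a b S b a a b b b ⇒ b b b a a b b a a b b b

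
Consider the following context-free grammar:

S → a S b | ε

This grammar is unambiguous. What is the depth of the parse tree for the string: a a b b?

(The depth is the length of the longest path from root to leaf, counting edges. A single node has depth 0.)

3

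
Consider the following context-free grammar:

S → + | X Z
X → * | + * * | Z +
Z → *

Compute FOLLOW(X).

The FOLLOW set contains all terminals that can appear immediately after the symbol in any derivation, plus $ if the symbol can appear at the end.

We compute FOLLOW(X) using the standard algorithm.
FOLLOW(S) starts with {$}.
FIRST(S) = {*, +}
FIRST(X) = {*, +}
FIRST(Z) = {*}
FOLLOW(S) = {$}
FOLLOW(X) = {*}
FOLLOW(Z) = {$, +}
Therefore, FOLLOW(X) = {*}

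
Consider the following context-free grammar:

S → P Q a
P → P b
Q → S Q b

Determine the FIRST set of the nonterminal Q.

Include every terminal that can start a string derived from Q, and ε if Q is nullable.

We compute FIRST(Q) using the standard algorithm.
FIRST(P) = {}
FIRST(Q) = {}
FIRST(S) = {}
Therefore, FIRST(Q) = {}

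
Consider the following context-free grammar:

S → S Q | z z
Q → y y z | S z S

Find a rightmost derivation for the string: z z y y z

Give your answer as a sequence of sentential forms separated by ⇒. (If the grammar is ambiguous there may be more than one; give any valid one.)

S ⇒ S Q ⇒ S y y z ⇒ z z y y z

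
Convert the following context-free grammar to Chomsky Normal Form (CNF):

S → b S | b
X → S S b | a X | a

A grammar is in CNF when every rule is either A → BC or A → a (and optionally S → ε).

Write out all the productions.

TB → b; S → b; TA → a; X → a; S → TB S; X → S X0; X0 → S TB; X → TA X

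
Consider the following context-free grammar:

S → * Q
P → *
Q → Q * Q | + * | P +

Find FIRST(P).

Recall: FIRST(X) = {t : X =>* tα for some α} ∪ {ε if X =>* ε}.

We compute FIRST(P) using the standard algorithm.
FIRST(P) = {*}
FIRST(Q) = {*, +}
FIRST(S) = {*}
Therefore, FIRST(P) = {*}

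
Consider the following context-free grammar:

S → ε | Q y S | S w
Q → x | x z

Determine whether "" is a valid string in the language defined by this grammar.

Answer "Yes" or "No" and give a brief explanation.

Yes - a valid derivation exists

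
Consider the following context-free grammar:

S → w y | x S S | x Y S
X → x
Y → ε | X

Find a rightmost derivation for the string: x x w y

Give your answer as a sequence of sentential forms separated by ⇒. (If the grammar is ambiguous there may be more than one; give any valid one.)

S ⇒ x Y S ⇒ x Y w y ⇒ x X w y ⇒ x x w y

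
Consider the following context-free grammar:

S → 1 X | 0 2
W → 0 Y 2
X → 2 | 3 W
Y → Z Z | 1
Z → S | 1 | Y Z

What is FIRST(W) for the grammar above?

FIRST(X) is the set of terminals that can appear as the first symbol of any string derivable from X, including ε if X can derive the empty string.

We compute FIRST(W) using the standard algorithm.
FIRST(S) = {0, 1}
FIRST(W) = {0}
FIRST(X) = {2, 3}
FIRST(Y) = {0, 1}
FIRST(Z) = {0, 1}
Therefore, FIRST(W) = {0}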